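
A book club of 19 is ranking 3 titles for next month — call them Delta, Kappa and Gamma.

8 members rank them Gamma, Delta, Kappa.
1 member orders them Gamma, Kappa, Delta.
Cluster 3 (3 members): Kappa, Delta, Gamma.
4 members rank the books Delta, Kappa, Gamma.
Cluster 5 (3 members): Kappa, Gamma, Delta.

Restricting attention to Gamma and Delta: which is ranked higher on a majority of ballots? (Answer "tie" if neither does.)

Gamma

Ballots ranking Gamma above Delta: 8 + 1 + 3 = 12.
Ballots ranking Delta above Gamma: 19 − 12 = 7.
Gamma wins the head-to-head 12–7.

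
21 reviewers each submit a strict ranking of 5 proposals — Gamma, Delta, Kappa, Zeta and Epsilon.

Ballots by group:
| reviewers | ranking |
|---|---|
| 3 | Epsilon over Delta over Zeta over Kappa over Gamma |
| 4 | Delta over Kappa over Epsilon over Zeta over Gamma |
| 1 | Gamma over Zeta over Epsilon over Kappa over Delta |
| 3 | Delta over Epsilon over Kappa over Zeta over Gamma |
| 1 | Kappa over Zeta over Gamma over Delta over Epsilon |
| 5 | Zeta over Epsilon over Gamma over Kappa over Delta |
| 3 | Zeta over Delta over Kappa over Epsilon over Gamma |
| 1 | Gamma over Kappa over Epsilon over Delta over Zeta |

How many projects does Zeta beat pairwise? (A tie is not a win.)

Zeta against each rival (21 reviewers):
Zeta vs Gamma: 19 to 2, Zeta.
Zeta vs Delta: Zeta is ranked higher on 1+1+5+3 = 10 ballots, Delta on 11. Delta wins 11–10.
Zeta vs Kappa: 3+1+5+3 = 12 for Zeta, 9 for Kappa — Zeta by 12–9.
Zeta vs Epsilon: 1+1+5+3 = 10 for Zeta, 11 for Epsilon — Epsilon by 11–10.
Zeta beats Gamma, Kappa; loses to Delta, Epsilon — 2 pairwise wins.

2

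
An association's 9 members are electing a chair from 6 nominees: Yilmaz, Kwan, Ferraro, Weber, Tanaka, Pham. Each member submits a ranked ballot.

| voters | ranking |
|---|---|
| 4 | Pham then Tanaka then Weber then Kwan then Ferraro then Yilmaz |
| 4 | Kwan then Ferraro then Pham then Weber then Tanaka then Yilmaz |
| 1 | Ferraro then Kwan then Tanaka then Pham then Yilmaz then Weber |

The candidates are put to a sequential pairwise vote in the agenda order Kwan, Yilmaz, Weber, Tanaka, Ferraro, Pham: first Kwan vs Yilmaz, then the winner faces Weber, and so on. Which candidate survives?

Kwan

Round 1: Kwan vs Yilmaz — 9–0, Kwan advances.
Round 2: Kwan vs Weber — 5–4, Kwan advances.
Round 3: Kwan vs Tanaka — 5–4, Kwan advances.
Round 4: Kwan vs Ferraro — 8–1, Kwan advances.
Round 5: Kwan vs Pham — 5–4, Kwan advances.
The agenda winner is Kwan.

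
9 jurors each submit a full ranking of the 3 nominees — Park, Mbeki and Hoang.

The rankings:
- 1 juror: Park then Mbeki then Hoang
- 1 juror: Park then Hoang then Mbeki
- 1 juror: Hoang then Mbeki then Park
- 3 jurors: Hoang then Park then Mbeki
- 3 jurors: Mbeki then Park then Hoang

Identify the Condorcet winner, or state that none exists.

Head-to-head results (9 jurors):
Park vs Mbeki: 1+1+3 = 5 for Park, 4 for Mbeki — Park by 5–4.
Park vs Hoang: Park is ranked higher on 1+1+3 = 5 ballots, Hoang on 4. Park wins 5–4.
Mbeki vs Hoang: Hoang wins 5–4.
Park beats each of Mbeki, Hoang — Park is the Condorcet winner.

Park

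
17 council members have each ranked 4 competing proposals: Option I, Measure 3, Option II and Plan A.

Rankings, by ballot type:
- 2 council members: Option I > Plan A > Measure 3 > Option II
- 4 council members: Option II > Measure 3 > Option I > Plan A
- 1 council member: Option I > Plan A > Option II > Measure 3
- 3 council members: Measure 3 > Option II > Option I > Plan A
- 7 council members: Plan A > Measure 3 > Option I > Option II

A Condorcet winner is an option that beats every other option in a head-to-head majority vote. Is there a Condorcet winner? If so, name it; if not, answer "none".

Pairwise majorities:
Option I vs Measure 3: 2+1 = 3 for Option I, 14 for Measure 3 — Measure 3 by 14–3.
Option I vs Option II: Option I is ranked higher on 2+1+7 = 10 ballots, Option II on 7. Option I wins 10–7.
Option I vs Plan A: 10 to 7, Option I.
Measure 3 vs Option II: 2+3+7 = 12 for Measure 3, 5 for Option II — Measure 3 by 12–5.
Measure 3 vs Plan A: 4+3 = 7 for Measure 3, 10 for Plan A — Plan A by 10–7.
Option II vs Plan A: Option II preferred on 4+3 = 7 ballots; Plan A wins 10–7.
No option is unbeaten: Option I loses to Measure 3; Measure 3 loses to Plan A; Option II loses to Option I; Plan A loses to Option I. In particular Option I → Plan A → Measure 3 → Option I is a majority cycle — no Condorcet winner exists.

none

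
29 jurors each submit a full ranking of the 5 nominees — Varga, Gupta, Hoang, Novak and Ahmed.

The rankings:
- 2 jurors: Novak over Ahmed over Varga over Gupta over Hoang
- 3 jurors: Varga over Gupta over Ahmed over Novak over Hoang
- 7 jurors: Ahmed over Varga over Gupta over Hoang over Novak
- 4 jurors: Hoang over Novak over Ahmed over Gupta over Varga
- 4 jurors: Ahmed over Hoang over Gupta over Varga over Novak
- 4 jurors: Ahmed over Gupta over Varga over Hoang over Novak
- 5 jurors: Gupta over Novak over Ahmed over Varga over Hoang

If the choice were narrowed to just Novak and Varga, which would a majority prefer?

Varga

Ballots ranking Novak above Varga: 2 + 4 + 5 = 11.
Ballots ranking Varga above Novak: 29 − 11 = 18.
Varga wins the head-to-head 18–11.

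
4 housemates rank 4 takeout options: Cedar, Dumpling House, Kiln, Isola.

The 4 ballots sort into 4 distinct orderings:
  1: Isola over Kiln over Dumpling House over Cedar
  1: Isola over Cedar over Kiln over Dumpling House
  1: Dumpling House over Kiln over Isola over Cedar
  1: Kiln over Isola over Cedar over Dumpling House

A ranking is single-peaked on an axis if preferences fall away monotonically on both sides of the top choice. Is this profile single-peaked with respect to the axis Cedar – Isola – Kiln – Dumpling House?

Axis positions: Cedar=1, Isola=2, Kiln=3, Dumpling House=4.
Type 1 (peak Isola at position 2): ranking walks positions 2-3-4-1, expanding outward from the peak — single-peaked.
Type 2 (peak Isola at position 2): ranking walks positions 2-1-3-4, expanding outward from the peak — single-peaked.
Type 3 (peak Dumpling House at position 4): ranking walks positions 4-3-2-1, expanding outward from the peak — single-peaked.
Type 4 (peak Kiln at position 3): ranking walks positions 3-2-1-4, expanding outward from the peak — single-peaked.
Every ranking is single-peaked on this axis.

yes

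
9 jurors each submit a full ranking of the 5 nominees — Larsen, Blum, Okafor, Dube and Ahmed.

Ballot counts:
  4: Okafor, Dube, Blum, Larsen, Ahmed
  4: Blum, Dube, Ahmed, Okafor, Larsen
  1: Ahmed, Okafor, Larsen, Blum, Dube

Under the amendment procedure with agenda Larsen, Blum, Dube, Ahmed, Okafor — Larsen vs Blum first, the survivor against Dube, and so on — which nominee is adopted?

Okafor

Round 1: Larsen vs Blum — 1–8, Blum advances.
Round 2: Blum vs Dube — 5–4, Blum advances.
Round 3: Blum vs Ahmed — 8–1, Blum advances.
Round 4: Blum vs Okafor — 4–5, Okafor advances.
The agenda winner is Okafor.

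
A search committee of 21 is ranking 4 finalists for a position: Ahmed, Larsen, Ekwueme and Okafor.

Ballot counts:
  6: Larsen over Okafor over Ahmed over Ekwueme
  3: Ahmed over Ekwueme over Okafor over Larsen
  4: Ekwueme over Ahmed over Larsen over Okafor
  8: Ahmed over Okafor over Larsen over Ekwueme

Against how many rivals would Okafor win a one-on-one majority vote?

Okafor against each rival (21 committee members):
Okafor vs Ahmed: Okafor is ranked higher on 6 ballots, Ahmed on 15. Ahmed wins 15–6.
Okafor–Larsen: Okafor 11–10.
Okafor–Ekwueme: Okafor 14–7.
Okafor beats Larsen, Ekwueme; loses to Ahmed — 2 pairwise wins.

2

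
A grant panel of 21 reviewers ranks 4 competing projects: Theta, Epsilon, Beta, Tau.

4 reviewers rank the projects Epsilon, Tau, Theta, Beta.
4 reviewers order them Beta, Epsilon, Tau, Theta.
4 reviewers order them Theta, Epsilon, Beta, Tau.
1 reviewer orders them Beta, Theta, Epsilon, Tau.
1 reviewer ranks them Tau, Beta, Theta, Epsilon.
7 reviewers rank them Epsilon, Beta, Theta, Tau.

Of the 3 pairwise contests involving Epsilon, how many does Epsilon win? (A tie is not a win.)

3

Epsilon against each rival (21 reviewers):
Epsilon vs Theta: Epsilon is ranked higher on 4+4+7 = 15 ballots, Theta on 6. Epsilon wins 15–6.
Epsilon vs Beta: Epsilon, 15–6.
Epsilon–Tau: Epsilon 20–1.
Epsilon beats Theta, Beta, Tau — 3 pairwise wins.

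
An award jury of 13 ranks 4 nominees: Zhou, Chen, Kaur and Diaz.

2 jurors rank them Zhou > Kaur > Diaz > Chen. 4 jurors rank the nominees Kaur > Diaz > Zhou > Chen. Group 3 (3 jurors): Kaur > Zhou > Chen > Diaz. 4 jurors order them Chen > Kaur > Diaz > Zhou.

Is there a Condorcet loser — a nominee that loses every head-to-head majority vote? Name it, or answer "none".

none

Head-to-head results (13 jurors):
Zhou vs Chen: Zhou, 9–4.
Zhou vs Kaur: Zhou preferred on 2 ballots; Kaur wins 11–2.
Zhou vs Diaz: 5 to 8, Diaz.
Chen vs Kaur: Kaur wins 9–4.
Chen vs Diaz: Chen, 7–6.
Kaur vs Diaz: Kaur preferred on 2+4+3+4 = 13 ballots; Kaur wins 13–0.
Every nominee wins at least one matchup (Zhou beats Chen; Chen beats Diaz; Kaur beats Zhou; Diaz beats Zhou), so there is no Condorcet loser.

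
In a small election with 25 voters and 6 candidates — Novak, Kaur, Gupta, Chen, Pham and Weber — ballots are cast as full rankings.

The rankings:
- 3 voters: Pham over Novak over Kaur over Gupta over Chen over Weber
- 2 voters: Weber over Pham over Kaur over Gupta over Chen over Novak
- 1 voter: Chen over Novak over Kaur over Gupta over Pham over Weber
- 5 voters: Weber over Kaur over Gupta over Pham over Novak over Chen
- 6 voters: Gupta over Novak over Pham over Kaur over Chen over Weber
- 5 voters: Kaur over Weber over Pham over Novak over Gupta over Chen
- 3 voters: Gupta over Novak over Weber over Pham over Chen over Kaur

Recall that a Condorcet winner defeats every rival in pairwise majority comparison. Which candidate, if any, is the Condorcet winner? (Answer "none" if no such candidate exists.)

none

Check each pair by majority over 25 ballots:
Novak vs Kaur: Novak preferred on 3+1+6+3 = 13 ballots; Novak wins 13–12.
Novak vs Gupta: 9 to 16, Gupta.
Novak–Chen: Novak 22–3.
Novak vs Pham: 10 to 15, Pham.
Novak vs Weber: 13 to 12, Novak.
Kaur vs Gupta: Kaur wins 16–9.
Kaur vs Chen: Kaur, 21–4.
Kaur vs Pham: Kaur preferred on 1+5+5 = 11 ballots; Pham wins 14–11.
Kaur vs Weber: Kaur preferred on 3+1+6+5 = 15 ballots; Kaur wins 15–10.
Gupta vs Chen: Gupta is ranked higher on 3+2+5+6+5+3 = 24 ballots, Chen on 1. Gupta wins 24–1.
Gupta–Pham: Gupta 15–10.
Gupta vs Weber: 3+1+6+3 = 13 for Gupta, 12 for Weber — Gupta by 13–12.
Chen vs Pham: 1 for Chen, 24 for Pham — Pham by 24–1.
Chen vs Weber: Chen preferred on 3+1+6 = 10 ballots; Weber wins 15–10.
Pham vs Weber: Weber, 15–10.
Each candidate drops at least one matchup (Novak loses to Gupta; Kaur loses to Novak; Gupta loses to Kaur; Chen loses to Novak; Pham loses to Gupta; Weber loses to Novak); the cycle Novak → Kaur → Gupta → Novak rules out a Condorcet winner.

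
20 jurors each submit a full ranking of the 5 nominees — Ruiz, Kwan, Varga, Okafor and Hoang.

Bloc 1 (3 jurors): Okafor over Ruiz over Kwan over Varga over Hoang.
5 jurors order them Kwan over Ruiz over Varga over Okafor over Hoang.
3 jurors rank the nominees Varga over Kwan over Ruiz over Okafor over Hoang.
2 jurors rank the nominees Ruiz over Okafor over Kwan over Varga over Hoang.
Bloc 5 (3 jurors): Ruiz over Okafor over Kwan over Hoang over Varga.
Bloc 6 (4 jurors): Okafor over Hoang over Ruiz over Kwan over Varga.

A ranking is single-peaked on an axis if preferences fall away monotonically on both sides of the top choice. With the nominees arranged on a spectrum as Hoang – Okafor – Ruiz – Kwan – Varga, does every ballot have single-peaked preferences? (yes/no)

Axis positions: Hoang=1, Okafor=2, Ruiz=3, Kwan=4, Varga=5.
Bloc 1 (peak Okafor at position 2): ranking walks positions 2-3-4-5-1, expanding outward from the peak — single-peaked.
Bloc 2 (peak Kwan at position 4): ranking walks positions 4-3-5-2-1, expanding outward from the peak — single-peaked.
Bloc 3 (peak Varga at position 5): ranking walks positions 5-4-3-2-1, expanding outward from the peak — single-peaked.
Bloc 4 (peak Ruiz at position 3): ranking walks positions 3-2-4-5-1, expanding outward from the peak — single-peaked.
Bloc 5 (peak Ruiz at position 3): ranking walks positions 3-2-4-1-5, expanding outward from the peak — single-peaked.
Bloc 6 (peak Okafor at position 2): ranking walks positions 2-1-3-4-5, expanding outward from the peak — single-peaked.
Every ranking is single-peaked on this axis.

yes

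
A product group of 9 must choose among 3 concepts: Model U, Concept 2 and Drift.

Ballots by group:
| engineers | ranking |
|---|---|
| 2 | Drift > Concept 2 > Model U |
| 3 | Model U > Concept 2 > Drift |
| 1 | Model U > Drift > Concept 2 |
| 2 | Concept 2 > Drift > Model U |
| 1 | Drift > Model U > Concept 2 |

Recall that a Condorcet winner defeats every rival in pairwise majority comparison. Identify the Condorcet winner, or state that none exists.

none

Head-to-head results (9 engineers):
Model U vs Concept 2: Model U, 5–4.
Model U vs Drift: Drift wins 5–4.
Concept 2–Drift: Concept 2 5–4.
Each design drops at least one matchup (Model U loses to Drift; Concept 2 loses to Model U; Drift loses to Concept 2); the cycle Model U → Concept 2 → Drift → Model U rules out a Condorcet winner.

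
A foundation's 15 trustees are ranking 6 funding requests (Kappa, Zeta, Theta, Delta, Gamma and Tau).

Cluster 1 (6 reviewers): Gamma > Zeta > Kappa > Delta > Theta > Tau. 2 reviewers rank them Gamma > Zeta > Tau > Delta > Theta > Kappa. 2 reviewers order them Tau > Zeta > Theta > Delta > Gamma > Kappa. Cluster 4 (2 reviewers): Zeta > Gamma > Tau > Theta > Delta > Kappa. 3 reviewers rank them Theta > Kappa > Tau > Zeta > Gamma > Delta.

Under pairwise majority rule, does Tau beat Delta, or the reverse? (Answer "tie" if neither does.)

Tau

Ballots ranking Tau above Delta: 2 + 2 + 2 + 3 = 9.
Ballots ranking Delta above Tau: 15 − 9 = 6.
Tau wins the head-to-head 9–6.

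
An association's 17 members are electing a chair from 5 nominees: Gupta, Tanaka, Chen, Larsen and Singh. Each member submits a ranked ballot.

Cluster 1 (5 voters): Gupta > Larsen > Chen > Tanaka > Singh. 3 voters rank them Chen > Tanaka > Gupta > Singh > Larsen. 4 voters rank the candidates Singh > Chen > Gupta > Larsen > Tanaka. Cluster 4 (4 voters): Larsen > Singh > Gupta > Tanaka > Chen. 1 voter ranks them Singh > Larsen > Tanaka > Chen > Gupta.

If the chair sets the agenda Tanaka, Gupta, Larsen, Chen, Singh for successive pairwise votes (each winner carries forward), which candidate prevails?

Singh

Round 1: Tanaka vs Gupta — 4–13, Gupta advances.
Round 2: Gupta vs Larsen — 12–5, Gupta advances.
Round 3: Gupta vs Chen — 9–8, Gupta advances.
Round 4: Gupta vs Singh — 8–9, Singh advances.
The agenda winner is Singh.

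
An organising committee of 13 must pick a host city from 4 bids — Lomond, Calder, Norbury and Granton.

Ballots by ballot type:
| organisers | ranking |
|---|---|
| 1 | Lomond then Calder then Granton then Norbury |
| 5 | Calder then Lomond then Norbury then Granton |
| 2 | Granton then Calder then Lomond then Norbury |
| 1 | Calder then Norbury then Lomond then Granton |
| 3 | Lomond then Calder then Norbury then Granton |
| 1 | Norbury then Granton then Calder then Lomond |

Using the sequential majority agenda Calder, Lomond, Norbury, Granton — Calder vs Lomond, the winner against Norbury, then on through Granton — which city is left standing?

Round 1: Calder vs Lomond — 9–4, Calder advances.
Round 2: Calder vs Norbury — 12–1, Calder advances.
Round 3: Calder vs Granton — 10–3, Calder advances.
Calder survives the agenda.

Calder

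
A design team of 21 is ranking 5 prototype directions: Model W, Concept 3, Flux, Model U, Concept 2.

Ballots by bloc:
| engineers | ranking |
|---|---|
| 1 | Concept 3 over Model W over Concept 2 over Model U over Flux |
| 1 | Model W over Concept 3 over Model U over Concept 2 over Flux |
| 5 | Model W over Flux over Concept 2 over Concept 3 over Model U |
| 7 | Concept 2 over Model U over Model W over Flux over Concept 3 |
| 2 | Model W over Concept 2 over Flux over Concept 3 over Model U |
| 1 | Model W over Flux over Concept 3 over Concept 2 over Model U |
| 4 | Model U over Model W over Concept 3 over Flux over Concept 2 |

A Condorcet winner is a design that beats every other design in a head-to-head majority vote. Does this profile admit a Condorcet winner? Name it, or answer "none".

none

Head-to-head results (21 engineers):
Model W vs Concept 3: 20 to 1, Model W.
Model W vs Flux: 21 to 0, Model W.
Model W vs Model U: 1+1+5+2+1 = 10 for Model W, 11 for Model U — Model U by 11–10.
Model W vs Concept 2: 14 to 7, Model W.
Concept 3 vs Flux: 1+1+4 = 6 for Concept 3, 15 for Flux — Flux by 15–6.
Concept 3 vs Model U: Concept 3 is ranked higher on 1+1+5+2+1 = 10 ballots, Model U on 11. Model U wins 11–10.
Concept 3 vs Concept 2: 7 to 14, Concept 2.
Flux vs Model U: Flux preferred on 5+2+1 = 8 ballots; Model U wins 13–8.
Flux vs Concept 2: 10 to 11, Concept 2.
Model U vs Concept 2: Model U preferred on 1+4 = 5 ballots; Concept 2 wins 16–5.
Each design drops at least one matchup (Model W loses to Model U; Concept 3 loses to Model W; Flux loses to Model W; Model U loses to Concept 2; Concept 2 loses to Model W); the cycle Model W beats Concept 2 beats Model U beats Model W rules out a Condorcet winner.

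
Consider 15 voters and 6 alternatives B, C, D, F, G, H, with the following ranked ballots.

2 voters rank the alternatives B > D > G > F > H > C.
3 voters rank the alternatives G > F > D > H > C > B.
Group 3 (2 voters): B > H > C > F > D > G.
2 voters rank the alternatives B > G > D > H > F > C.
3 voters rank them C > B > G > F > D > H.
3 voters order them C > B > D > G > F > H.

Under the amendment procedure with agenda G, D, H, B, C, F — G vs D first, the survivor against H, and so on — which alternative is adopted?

C

Round 1: G vs D — 8–7, G advances.
Round 2: G vs H — 13–2, G advances.
Round 3: G vs B — 3–12, B advances.
Round 4: B vs C — 6–9, C advances.
Round 5: C vs F — 8–7, C advances.
C survives the agenda.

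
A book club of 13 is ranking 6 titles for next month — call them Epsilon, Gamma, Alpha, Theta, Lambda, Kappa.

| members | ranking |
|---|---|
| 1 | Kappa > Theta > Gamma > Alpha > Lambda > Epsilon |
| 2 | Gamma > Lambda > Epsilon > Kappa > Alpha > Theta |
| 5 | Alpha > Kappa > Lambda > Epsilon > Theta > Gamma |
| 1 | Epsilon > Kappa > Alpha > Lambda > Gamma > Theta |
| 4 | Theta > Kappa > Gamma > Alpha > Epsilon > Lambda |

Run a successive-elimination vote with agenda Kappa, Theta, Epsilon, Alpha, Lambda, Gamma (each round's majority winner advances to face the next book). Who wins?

Kappa

Round 1: Kappa vs Theta — 9–4, Kappa advances.
Round 2: Kappa vs Epsilon — 10–3, Kappa advances.
Round 3: Kappa vs Alpha — 8–5, Kappa advances.
Round 4: Kappa vs Lambda — 11–2, Kappa advances.
Round 5: Kappa vs Gamma — 11–2, Kappa advances.
The agenda winner is Kappa.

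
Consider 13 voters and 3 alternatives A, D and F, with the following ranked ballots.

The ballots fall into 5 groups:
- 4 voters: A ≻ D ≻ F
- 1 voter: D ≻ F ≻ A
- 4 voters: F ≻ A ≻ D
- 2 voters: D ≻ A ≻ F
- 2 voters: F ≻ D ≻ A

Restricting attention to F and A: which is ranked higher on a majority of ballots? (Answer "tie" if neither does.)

F

Ballots ranking F above A: 1 + 4 + 2 = 7.
Ballots ranking A above F: 13 − 7 = 6.
F wins the head-to-head 7–6.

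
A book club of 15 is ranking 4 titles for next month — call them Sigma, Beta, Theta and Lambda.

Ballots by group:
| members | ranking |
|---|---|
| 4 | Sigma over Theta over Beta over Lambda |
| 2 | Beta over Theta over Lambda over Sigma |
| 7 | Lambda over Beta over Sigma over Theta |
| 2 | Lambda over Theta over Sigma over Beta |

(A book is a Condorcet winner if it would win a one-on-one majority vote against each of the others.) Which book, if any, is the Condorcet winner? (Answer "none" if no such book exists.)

Check each pair by majority over 15 ballots:
Sigma vs Beta: Beta wins 9–6.
Sigma–Theta: Sigma 11–4.
Sigma vs Lambda: Lambda wins 11–4.
Beta–Theta: Beta 9–6.
Beta vs Lambda: Lambda wins 9–6.
Theta–Lambda: Lambda 9–6.
Lambda defeats every rival head-to-head and is the Condorcet winner.

Lambda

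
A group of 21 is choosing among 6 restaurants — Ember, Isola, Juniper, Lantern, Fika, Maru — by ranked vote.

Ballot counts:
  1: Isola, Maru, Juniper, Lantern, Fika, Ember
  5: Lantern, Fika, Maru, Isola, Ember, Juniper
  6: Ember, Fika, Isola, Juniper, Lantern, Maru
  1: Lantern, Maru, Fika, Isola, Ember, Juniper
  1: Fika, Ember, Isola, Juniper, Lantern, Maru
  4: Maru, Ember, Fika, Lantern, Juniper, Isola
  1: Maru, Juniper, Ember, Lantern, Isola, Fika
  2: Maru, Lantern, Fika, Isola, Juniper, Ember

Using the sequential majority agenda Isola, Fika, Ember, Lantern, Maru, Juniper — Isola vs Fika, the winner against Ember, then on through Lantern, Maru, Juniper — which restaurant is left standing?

Round 1: Isola vs Fika — 2–19, Fika advances.
Round 2: Fika vs Ember — 10–11, Ember advances.
Round 3: Ember vs Lantern — 12–9, Ember advances.
Round 4: Ember vs Maru — 7–14, Maru advances.
Round 5: Maru vs Juniper — 14–7, Maru advances.
The agenda winner is Maru.

Maru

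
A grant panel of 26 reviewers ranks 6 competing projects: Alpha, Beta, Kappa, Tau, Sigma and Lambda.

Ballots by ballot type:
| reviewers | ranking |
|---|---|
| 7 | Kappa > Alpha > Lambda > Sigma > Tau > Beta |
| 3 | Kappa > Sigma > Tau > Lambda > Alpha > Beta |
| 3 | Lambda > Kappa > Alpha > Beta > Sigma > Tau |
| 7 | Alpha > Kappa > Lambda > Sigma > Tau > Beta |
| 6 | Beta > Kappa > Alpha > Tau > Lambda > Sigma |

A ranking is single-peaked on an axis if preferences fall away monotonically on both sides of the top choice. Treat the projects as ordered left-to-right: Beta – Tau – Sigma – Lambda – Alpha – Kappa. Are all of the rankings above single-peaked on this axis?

no

Axis positions: Beta=1, Tau=2, Sigma=3, Lambda=4, Alpha=5, Kappa=6.
Ballot type 1 (peak Kappa at position 6): ranking walks positions 6-5-4-3-2-1, expanding outward from the peak — single-peaked.
Ballot type 2: ranking walks positions 6-3-2-4-5-1; Sigma is ranked above Alpha even though Alpha lies between Sigma and the peak Kappa on the axis — preferences dip and rise again. Not single-peaked.
Ballot type 3: ranking walks positions 4-6-5-1-3-2; Kappa is ranked above Alpha even though Alpha lies between Kappa and the peak Lambda on the axis — preferences dip and rise again. Not single-peaked.
Ballot type 4 (peak Alpha at position 5): ranking walks positions 5-6-4-3-2-1, expanding outward from the peak — single-peaked.
Ballot type 5: ranking walks positions 1-6-5-2-4-3; Kappa is ranked above Tau even though Tau lies between Kappa and the peak Beta on the axis — preferences dip and rise again. Not single-peaked.
Ballot type 2 violates single-peakedness, so the profile is not single-peaked on this axis.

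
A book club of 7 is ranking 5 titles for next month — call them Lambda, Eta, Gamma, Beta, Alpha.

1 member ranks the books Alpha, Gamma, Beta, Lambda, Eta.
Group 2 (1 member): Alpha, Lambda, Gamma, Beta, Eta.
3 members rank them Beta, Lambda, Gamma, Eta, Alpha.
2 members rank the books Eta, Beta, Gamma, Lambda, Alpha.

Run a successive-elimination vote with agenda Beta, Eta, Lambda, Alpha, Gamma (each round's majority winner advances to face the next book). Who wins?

Round 1: Beta vs Eta — 5–2, Beta advances.
Round 2: Beta vs Lambda — 6–1, Beta advances.
Round 3: Beta vs Alpha — 5–2, Beta advances.
Round 4: Beta vs Gamma — 5–2, Beta advances.
The agenda winner is Beta.

Beta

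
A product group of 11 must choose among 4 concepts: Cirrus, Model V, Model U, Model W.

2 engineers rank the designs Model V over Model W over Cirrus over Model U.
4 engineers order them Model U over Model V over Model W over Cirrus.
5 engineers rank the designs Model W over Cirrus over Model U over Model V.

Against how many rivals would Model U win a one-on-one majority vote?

1

Model U against each rival (11 engineers):
Model U vs Cirrus: Model U preferred on 4 ballots; Cirrus wins 7–4.
Model U vs Model V: Model U preferred on 4+5 = 9 ballots; Model U wins 9–2.
Model U vs Model W: Model W, 7–4.
Model U beats Model V; loses to Cirrus, Model W — 1 pairwise win.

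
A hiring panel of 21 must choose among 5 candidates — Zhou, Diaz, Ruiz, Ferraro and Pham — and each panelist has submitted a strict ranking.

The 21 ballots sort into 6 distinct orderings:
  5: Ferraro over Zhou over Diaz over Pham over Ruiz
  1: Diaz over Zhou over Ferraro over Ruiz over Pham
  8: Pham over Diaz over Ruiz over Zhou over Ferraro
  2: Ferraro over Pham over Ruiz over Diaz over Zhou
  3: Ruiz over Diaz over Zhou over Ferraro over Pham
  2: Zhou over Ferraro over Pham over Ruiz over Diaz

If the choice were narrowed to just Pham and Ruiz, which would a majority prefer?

Ballots ranking Pham above Ruiz: 5 + 8 + 2 + 2 = 17.
Ballots ranking Ruiz above Pham: 21 − 17 = 4.
Pham wins the head-to-head 17–4.

Pham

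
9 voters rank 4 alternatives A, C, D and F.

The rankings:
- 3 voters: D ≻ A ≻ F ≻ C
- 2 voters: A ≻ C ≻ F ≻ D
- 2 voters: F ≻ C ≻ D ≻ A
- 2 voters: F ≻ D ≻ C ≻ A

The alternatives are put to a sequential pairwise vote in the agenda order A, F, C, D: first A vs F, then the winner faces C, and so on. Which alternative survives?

Round 1: A vs F — 5–4, A advances.
Round 2: A vs C — 5–4, A advances.
Round 3: A vs D — 2–7, D advances.
The agenda winner is D.

D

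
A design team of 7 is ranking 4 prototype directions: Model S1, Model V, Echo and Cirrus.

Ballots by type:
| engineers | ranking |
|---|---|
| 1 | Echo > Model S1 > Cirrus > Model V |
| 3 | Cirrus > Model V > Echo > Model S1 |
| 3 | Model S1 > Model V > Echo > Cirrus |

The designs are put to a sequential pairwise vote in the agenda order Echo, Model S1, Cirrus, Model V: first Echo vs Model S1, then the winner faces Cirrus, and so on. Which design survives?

Round 1: Echo vs Model S1 — 4–3, Echo advances.
Round 2: Echo vs Cirrus — 4–3, Echo advances.
Round 3: Echo vs Model V — 1–6, Model V advances.
Model V survives the agenda.

Model V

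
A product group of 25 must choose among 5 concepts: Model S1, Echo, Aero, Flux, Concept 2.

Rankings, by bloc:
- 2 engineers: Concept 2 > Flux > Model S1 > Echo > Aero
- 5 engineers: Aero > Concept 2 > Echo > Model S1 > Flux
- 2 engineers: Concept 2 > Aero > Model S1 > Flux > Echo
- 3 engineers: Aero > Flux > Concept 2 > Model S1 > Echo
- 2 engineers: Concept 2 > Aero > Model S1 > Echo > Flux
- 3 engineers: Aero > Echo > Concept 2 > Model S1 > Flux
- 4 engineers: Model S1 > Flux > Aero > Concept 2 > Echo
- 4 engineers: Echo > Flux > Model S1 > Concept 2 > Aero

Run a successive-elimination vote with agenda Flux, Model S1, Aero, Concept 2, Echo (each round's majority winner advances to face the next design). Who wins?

Aero

Round 1: Flux vs Model S1 — 9–16, Model S1 advances.
Round 2: Model S1 vs Aero — 10–15, Aero advances.
Round 3: Aero vs Concept 2 — 15–10, Aero advances.
Round 4: Aero vs Echo — 19–6, Aero advances.
Aero survives the agenda.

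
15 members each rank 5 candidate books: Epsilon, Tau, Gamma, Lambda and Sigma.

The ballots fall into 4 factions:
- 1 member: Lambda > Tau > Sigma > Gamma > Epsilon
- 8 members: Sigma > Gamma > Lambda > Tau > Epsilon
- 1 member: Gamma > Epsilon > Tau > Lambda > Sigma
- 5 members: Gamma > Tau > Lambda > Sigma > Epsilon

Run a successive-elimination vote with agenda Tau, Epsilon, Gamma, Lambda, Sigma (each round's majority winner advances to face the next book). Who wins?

Round 1: Tau vs Epsilon — 14–1, Tau advances.
Round 2: Tau vs Gamma — 1–14, Gamma advances.
Round 3: Gamma vs Lambda — 14–1, Gamma advances.
Round 4: Gamma vs Sigma — 6–9, Sigma advances.
The agenda winner is Sigma.

Sigma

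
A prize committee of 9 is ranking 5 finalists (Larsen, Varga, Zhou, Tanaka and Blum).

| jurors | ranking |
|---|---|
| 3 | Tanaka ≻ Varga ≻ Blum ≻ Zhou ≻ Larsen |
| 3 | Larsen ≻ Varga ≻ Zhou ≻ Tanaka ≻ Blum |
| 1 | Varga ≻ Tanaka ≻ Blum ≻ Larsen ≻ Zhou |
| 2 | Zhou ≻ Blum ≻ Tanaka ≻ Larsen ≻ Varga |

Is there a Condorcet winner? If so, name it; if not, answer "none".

none

Head-to-head results (9 jurors):
Larsen vs Varga: Larsen preferred on 3+2 = 5 ballots; Larsen wins 5–4.
Larsen vs Zhou: Larsen is ranked higher on 3+1 = 4 ballots, Zhou on 5. Zhou wins 5–4.
Larsen vs Tanaka: Larsen is ranked higher on 3 ballots, Tanaka on 6. Tanaka wins 6–3.
Larsen vs Blum: Larsen is ranked higher on 3 ballots, Blum on 6. Blum wins 6–3.
Varga vs Zhou: Varga preferred on 3+3+1 = 7 ballots; Varga wins 7–2.
Varga vs Tanaka: 3+1 = 4 for Varga, 5 for Tanaka — Tanaka by 5–4.
Varga vs Blum: 7 to 2, Varga.
Zhou vs Tanaka: Zhou preferred on 3+2 = 5 ballots; Zhou wins 5–4.
Zhou vs Blum: Zhou is ranked higher on 3+2 = 5 ballots, Blum on 4. Zhou wins 5–4.
Tanaka vs Blum: 3+3+1 = 7 for Tanaka, 2 for Blum — Tanaka by 7–2.
Every nominee loses at least once (Larsen loses to Zhou; Varga loses to Larsen; Zhou loses to Varga; Tanaka loses to Zhou; Blum loses to Varga). The majority relation contains the cycle Larsen beats Varga beats Zhou beats Larsen, so there is no Condorcet winner.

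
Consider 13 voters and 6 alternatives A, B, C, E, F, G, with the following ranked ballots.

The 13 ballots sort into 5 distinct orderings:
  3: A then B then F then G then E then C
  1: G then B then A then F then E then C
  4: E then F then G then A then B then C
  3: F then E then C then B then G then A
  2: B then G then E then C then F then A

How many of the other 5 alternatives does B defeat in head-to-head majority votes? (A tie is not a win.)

B against each rival (13 voters):
B vs A: A wins 7–6.
B vs C: B preferred on 3+1+4+2 = 10 ballots; B wins 10–3.
B–E: E 7–6.
B vs F: F wins 7–6.
B vs G: B, 8–5.
B beats C, G; loses to A, E, F — 2 pairwise wins.

2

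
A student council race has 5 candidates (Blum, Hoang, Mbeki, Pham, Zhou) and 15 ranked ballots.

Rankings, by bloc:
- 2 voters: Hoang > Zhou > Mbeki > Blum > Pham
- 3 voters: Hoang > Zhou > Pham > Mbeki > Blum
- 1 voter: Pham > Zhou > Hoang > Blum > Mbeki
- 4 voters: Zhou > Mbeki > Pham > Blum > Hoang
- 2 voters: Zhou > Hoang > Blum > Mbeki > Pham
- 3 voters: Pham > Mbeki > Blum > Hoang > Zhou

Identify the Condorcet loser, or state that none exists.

Pairwise majorities:
Blum–Hoang: Hoang 8–7.
Blum vs Mbeki: Mbeki wins 12–3.
Blum vs Pham: Pham wins 11–4.
Blum vs Zhou: Blum is ranked higher on 3 ballots, Zhou on 12. Zhou wins 12–3.
Hoang vs Mbeki: 2+3+1+2 = 8 for Hoang, 7 for Mbeki — Hoang by 8–7.
Hoang vs Pham: 2+3+2 = 7 for Hoang, 8 for Pham — Pham by 8–7.
Hoang vs Zhou: Hoang wins 8–7.
Mbeki vs Pham: 8 to 7, Mbeki.
Mbeki vs Zhou: Zhou, 12–3.
Pham vs Zhou: Zhou, 11–4.
Blum loses to every other candidate — it is the Condorcet loser.

Blum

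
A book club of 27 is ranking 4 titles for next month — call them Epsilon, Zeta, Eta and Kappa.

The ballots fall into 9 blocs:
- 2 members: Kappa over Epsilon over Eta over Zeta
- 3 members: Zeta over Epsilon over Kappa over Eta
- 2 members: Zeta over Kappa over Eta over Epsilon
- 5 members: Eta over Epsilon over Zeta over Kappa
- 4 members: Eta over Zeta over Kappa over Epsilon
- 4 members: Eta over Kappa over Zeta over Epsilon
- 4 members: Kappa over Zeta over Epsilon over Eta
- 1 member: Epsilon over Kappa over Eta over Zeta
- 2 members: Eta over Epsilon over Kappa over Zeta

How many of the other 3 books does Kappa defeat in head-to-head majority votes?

1

Kappa against each rival (27 members):
Kappa vs Epsilon: 2+2+4+4+4 = 16 for Kappa, 11 for Epsilon — Kappa by 16–11.
Kappa vs Zeta: Zeta, 14–13.
Kappa–Eta: Eta 15–12.
Kappa beats Epsilon; loses to Zeta, Eta — 1 pairwise win.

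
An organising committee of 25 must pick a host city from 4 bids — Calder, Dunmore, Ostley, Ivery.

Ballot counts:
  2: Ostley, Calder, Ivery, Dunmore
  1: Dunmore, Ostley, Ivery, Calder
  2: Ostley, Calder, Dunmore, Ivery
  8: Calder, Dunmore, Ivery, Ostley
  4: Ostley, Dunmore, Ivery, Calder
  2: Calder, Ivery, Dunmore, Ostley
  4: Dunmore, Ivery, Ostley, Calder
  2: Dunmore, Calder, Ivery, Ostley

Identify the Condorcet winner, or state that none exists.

Check each pair by majority over 25 ballots:
Calder–Dunmore: Calder 14–11.
Calder vs Ostley: Ostley wins 13–12.
Calder vs Ivery: Calder, 16–9.
Dunmore–Ostley: Dunmore 17–8.
Dunmore–Ivery: Dunmore 21–4.
Ostley vs Ivery: Ivery, 16–9.
Each city drops at least one matchup (Calder loses to Ostley; Dunmore loses to Calder; Ostley loses to Dunmore; Ivery loses to Calder); the cycle Calder > Dunmore > Ostley > Calder rules out a Condorcet winner.

none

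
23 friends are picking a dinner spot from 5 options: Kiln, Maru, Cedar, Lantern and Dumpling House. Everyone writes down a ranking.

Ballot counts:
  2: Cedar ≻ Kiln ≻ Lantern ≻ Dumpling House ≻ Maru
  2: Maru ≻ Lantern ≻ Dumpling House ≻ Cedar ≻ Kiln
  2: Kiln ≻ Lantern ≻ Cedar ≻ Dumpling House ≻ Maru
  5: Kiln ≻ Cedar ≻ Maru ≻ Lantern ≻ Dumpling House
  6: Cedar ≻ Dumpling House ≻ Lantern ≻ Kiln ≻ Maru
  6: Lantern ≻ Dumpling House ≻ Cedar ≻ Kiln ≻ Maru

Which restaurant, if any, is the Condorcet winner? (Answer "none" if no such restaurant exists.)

Cedar

Check each pair by majority over 23 ballots:
Kiln vs Maru: Kiln wins 21–2.
Kiln vs Cedar: Cedar wins 16–7.
Kiln vs Lantern: 2+2+5 = 9 for Kiln, 14 for Lantern — Lantern by 14–9.
Kiln–Dumpling House: Dumpling House 14–9.
Maru vs Cedar: Maru is ranked higher on 2 ballots, Cedar on 21. Cedar wins 21–2.
Maru vs Lantern: 7 to 16, Lantern.
Maru vs Dumpling House: 7 to 16, Dumpling House.
Cedar–Lantern: Cedar 13–10.
Cedar vs Dumpling House: 15 to 8, Cedar.
Lantern vs Dumpling House: Lantern wins 17–6.
Cedar defeats every rival head-to-head and is the Condorcet winner.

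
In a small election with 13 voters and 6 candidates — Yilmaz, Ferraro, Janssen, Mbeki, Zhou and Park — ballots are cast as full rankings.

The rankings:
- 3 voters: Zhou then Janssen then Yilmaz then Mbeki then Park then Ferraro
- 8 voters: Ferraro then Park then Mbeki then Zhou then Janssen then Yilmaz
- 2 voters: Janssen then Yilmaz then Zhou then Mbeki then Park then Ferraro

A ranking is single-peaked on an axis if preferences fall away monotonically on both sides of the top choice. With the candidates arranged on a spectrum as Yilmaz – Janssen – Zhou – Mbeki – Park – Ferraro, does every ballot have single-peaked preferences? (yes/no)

yes

Axis positions: Yilmaz=1, Janssen=2, Zhou=3, Mbeki=4, Park=5, Ferraro=6.
Cluster 1 (peak Zhou at position 3): ranking walks positions 3-2-1-4-5-6, expanding outward from the peak — single-peaked.
Cluster 2 (peak Ferraro at position 6): ranking walks positions 6-5-4-3-2-1, expanding outward from the peak — single-peaked.
Cluster 3 (peak Janssen at position 2): ranking walks positions 2-1-3-4-5-6, expanding outward from the peak — single-peaked.
Every ranking is single-peaked on this axis.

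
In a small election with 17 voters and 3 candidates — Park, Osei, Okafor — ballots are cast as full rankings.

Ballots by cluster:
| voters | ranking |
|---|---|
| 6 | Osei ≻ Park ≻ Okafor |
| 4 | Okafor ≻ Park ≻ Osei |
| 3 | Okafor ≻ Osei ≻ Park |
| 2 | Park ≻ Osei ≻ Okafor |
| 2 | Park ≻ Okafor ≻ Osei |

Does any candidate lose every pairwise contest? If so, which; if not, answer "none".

none

Head-to-head results (17 voters):
Park vs Osei: Osei wins 9–8.
Park vs Okafor: Park preferred on 6+2+2 = 10 ballots; Park wins 10–7.
Osei vs Okafor: Osei preferred on 6+2 = 8 ballots; Okafor wins 9–8.
Every candidate wins at least one matchup (Park beats Okafor; Osei beats Park; Okafor beats Osei), so there is no Condorcet loser.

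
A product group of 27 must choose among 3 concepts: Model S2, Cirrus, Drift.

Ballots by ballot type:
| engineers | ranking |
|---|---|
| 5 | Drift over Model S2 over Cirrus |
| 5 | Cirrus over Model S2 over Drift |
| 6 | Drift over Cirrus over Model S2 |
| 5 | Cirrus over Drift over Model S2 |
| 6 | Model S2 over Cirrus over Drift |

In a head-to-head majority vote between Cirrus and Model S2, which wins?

Cirrus

Ballots ranking Cirrus above Model S2: 5 + 6 + 5 = 16.
Ballots ranking Model S2 above Cirrus: 27 − 16 = 11.
Cirrus wins the head-to-head 16–11.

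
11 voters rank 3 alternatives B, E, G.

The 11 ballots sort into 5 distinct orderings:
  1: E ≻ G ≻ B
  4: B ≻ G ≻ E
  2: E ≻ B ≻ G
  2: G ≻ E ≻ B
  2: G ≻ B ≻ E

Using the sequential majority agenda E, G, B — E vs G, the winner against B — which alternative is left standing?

B

Round 1: E vs G — 3–8, G advances.
Round 2: G vs B — 5–6, B advances.
The agenda winner is B.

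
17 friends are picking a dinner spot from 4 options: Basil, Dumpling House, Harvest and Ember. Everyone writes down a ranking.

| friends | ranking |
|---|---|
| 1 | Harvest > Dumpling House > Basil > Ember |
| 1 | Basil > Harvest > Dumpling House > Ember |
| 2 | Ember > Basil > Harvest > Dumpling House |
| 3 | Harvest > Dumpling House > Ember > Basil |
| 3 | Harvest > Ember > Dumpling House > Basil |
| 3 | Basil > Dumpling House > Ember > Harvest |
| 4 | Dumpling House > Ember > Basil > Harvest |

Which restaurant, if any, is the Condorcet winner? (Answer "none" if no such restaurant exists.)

none

Pairwise majorities:
Basil vs Dumpling House: Basil preferred on 1+2+3 = 6 ballots; Dumpling House wins 11–6.
Basil vs Harvest: Basil wins 10–7.
Basil–Ember: Ember 12–5.
Dumpling House vs Harvest: Harvest wins 10–7.
Dumpling House vs Ember: Dumpling House wins 12–5.
Harvest vs Ember: Ember, 9–8.
No restaurant is unbeaten: Basil loses to Dumpling House; Dumpling House loses to Harvest; Harvest loses to Basil; Ember loses to Dumpling House. In particular Basil → Harvest → Dumpling House → Basil is a majority cycle — no Condorcet winner exists.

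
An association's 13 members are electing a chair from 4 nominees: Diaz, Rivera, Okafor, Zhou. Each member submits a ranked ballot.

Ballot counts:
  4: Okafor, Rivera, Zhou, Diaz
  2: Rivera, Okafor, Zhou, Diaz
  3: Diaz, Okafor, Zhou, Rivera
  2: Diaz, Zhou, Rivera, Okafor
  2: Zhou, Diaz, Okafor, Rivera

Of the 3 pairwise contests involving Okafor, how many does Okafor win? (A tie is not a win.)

Okafor against each rival (13 voters):
Okafor vs Diaz: Diaz wins 7–6.
Okafor vs Rivera: 9 to 4, Okafor.
Okafor vs Zhou: Okafor is ranked higher on 4+2+3 = 9 ballots, Zhou on 4. Okafor wins 9–4.
Okafor beats Rivera, Zhou; loses to Diaz — 2 pairwise wins.

2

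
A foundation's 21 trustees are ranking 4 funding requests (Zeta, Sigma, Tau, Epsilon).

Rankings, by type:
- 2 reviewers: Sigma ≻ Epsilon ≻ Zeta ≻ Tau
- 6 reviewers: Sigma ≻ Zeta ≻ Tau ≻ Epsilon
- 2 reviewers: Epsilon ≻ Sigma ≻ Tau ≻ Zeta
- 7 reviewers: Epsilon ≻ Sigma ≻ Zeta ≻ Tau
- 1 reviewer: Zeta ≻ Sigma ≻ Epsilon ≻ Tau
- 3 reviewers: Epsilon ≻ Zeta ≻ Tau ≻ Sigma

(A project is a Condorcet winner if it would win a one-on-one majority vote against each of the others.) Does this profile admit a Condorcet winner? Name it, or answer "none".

Check each pair by majority over 21 ballots:
Zeta–Sigma: Sigma 17–4.
Zeta vs Tau: Zeta wins 19–2.
Zeta–Epsilon: Epsilon 14–7.
Sigma–Tau: Sigma 18–3.
Sigma vs Epsilon: Epsilon wins 12–9.
Tau vs Epsilon: Epsilon wins 15–6.
Epsilon beats each of Zeta, Sigma, Tau — Epsilon is the Condorcet winner.

Epsilon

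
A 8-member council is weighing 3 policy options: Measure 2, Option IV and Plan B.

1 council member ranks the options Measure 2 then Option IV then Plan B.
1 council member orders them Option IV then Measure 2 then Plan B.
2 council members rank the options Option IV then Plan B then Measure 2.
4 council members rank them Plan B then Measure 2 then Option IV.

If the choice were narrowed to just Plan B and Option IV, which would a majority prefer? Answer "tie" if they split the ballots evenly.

Ballots ranking Plan B above Option IV: 4.
Ballots ranking Option IV above Plan B: 8 − 4 = 4.
4–4: the pair ties.

tie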